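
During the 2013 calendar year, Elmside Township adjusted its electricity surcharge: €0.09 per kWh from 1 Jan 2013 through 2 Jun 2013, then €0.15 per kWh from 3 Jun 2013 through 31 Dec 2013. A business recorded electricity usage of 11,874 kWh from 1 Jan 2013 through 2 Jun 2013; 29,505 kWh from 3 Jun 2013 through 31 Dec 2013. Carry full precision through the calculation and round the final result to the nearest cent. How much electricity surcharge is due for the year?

1 Jan – 2 Jun 2013: 11,874 kWh at €0.09/kWh → €1,068.66
3 Jun – 31 Dec 2013: 29,505 kWh at €0.15/kWh → €4,425.75

€5,494.41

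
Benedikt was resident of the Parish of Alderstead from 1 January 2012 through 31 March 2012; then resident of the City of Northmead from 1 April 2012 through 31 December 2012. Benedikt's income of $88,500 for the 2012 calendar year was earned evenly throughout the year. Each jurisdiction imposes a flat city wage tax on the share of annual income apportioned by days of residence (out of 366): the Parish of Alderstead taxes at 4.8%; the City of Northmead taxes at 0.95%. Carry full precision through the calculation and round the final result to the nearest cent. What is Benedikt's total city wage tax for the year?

$1,687.91

The Parish of Alderstead, 1 January – 31 March 2012: 91 days → $88,500 × 4.8% × 91/366 = $1,056.1967
The City of Northmead, 1 April – 31 December 2012: 275 days → $88,500 × 0.95% × 275/366 = $631.7111
Total = $1,687.9078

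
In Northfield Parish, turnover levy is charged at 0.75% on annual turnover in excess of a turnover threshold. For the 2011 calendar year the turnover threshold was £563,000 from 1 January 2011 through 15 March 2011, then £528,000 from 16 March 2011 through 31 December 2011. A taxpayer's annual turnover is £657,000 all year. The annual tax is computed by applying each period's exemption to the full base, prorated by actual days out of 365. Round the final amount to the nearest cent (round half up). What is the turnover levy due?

£914.28

1 January – 15 March 2011: 74 days, exemption £563,000 → (£657,000 − £563,000) × 0.75% × 74/365 = £142.9315
16 March – 31 December 2011: 291 days, exemption £528,000 → (£657,000 − £528,000) × 0.75% × 291/365 = £771.3493
Total = £914.2808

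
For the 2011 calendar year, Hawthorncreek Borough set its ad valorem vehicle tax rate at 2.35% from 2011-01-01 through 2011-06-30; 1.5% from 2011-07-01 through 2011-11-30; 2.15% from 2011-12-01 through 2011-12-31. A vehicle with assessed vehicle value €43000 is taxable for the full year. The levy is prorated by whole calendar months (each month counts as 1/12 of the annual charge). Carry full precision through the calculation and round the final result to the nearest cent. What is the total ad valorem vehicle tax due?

€851.04

2011-01-01 to 2011-06-30: 6 months at 2.35% → €43000 × 2.35% × 6/12 = €505.2500
2011-07-01 to 2011-11-30: 5 months at 1.5% → €43000 × 1.5% × 5/12 = €268.7500
2011-12-01 to 2011-12-31: 1 month at 2.15% → €43000 × 2.15% × 1/12 = €77.0417
Total = €851.0417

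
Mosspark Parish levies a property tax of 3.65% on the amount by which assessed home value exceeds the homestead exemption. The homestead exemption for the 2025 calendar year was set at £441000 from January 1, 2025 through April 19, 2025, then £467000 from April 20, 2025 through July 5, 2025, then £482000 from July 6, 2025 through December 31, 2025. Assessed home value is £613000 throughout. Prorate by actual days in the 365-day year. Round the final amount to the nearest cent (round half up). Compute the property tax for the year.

£5343.90

January 1 – April 19, 2025: 109 days, exemption £441000 → (£613000 − £441000) × 3.65% × 109/365 = £1874.8000
April 20 – July 5, 2025: 77 days, exemption £467000 → (£613000 − £467000) × 3.65% × 77/365 = £1124.2000
July 6 – December 31, 2025: 179 days, exemption £482000 → (£613000 − £482000) × 3.65% × 179/365 = £2344.9000
Total = £5343.9000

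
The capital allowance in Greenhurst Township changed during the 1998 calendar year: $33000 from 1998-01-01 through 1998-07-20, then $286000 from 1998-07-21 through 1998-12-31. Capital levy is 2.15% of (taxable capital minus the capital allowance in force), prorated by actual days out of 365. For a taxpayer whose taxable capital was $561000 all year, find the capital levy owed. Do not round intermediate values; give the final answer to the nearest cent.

1998-01-01 to 1998-07-20: 201 days, exemption $33000 → ($561000 − $33000) × 2.15% × 201/365 = $6251.3753
1998-07-21 to 1998-12-31: 164 days, exemption $286000 → ($561000 − $286000) × 2.15% × 164/365 = $2656.5753
Total = $8907.9507

$8907.95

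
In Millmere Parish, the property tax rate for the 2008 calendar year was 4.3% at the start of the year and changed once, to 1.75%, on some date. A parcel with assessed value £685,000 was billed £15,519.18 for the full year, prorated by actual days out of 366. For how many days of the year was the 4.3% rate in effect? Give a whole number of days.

Let d = days at the first rate; then 366 − d days at the second rate.
£685,000 × [4.3%·d + 1.75%·(366−d)] / 366 = £15,519.18
Solving gives d = 74, so the new rate took effect on March 15, 2008.

74 days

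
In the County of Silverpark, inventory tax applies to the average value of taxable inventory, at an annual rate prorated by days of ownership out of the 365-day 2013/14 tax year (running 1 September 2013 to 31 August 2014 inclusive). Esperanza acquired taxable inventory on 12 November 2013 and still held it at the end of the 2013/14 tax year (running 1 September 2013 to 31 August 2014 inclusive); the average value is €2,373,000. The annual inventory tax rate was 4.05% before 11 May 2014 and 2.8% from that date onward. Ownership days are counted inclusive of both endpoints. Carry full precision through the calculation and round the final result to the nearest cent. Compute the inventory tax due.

€67,965.32

12 November 2013 – 10 May 2014: 180 days at 4.05% → €2,373,000 × 4.05% × 180/365 = €47,394.9863
11 May – 31 August 2014: 113 days at 2.8% → €2,373,000 × 2.8% × 113/365 = €20,570.3342
Total = €67,965.3205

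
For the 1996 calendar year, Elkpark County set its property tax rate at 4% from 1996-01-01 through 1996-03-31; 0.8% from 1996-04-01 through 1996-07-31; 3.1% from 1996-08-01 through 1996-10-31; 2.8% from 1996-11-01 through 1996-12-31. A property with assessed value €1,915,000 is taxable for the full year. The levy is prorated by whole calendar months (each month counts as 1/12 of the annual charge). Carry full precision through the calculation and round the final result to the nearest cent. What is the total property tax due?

€48,034.58

1996-01-01 to 1996-03-31: 3 months at 4% → €1,915,000 × 4% × 3/12 = €19,150.0000
1996-04-01 to 1996-07-31: 4 months at 0.8% → €1,915,000 × 0.8% × 4/12 = €5,106.6667
1996-08-01 to 1996-10-31: 3 months at 3.1% → €1,915,000 × 3.1% × 3/12 = €14,841.2500
1996-11-01 to 1996-12-31: 2 months at 2.8% → €1,915,000 × 2.8% × 2/12 = €8,936.6667
Total = €48,034.5833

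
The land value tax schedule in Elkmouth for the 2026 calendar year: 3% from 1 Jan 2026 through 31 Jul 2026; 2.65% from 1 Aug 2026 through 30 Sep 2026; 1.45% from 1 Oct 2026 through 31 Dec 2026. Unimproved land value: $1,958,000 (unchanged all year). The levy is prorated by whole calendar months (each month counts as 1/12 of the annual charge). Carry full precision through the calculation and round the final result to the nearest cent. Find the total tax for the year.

1 Jan – 31 Jul 2026: 7 months at 3% → $1,958,000 × 3% × 7/12 = $34,265.0000
1 Aug – 30 Sep 2026: 2 months at 2.65% → $1,958,000 × 2.65% × 2/12 = $8,647.8333
1 Oct – 31 Dec 2026: 3 months at 1.45% → $1,958,000 × 1.45% × 3/12 = $7,097.7500
Total = $50,010.5833

$50,010.58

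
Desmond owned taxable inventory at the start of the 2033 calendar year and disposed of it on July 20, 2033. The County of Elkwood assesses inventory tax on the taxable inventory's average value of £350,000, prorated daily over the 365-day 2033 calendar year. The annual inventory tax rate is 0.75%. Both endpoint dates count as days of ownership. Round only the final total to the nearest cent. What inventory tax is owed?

£1,445.55

Days held (January 1 – July 20, 2033): 201 out of 365
Tax = £350,000 × 0.75% × 201/365 = £1,445.5479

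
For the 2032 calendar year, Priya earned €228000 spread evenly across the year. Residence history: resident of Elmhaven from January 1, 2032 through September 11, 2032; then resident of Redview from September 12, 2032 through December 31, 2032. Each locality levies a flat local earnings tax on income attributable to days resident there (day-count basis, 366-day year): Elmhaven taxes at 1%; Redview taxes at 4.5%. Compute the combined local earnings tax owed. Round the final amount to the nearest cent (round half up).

€4700.16

Elmhaven, January 1 – September 11, 2032: 255 days → €228000 × 1% × 255/366 = €1588.5246
Redview, September 12 – December 31, 2032: 111 days → €228000 × 4.5% × 111/366 = €3111.6393
Total = €4700.1639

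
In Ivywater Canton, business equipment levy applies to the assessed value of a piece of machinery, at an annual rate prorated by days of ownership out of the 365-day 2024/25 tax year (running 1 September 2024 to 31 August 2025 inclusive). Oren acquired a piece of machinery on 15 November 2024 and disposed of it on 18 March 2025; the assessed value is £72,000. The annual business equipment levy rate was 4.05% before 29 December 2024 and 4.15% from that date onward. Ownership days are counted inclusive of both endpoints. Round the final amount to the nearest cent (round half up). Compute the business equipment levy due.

15 November – 28 December 2024: 44 days at 4.05% → £72,000 × 4.05% × 44/365 = £351.5178
29 December 2024 – 18 March 2025: 80 days at 4.15% → £72,000 × 4.15% × 80/365 = £654.9041
Total = £1,006.4219

£1,006.42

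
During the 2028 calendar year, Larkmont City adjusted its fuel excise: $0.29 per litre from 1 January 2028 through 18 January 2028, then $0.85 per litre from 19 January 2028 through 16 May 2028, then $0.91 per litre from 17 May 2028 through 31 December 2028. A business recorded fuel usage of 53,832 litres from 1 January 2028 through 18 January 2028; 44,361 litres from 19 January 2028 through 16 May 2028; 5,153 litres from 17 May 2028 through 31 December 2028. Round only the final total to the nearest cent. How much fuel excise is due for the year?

$58,007.36

1 January – 18 January 2028: 53,832 litres at $0.29/litre → $15,611.28
19 January – 16 May 2028: 44,361 litres at $0.85/litre → $37,706.85
17 May – 31 December 2028: 5,153 litres at $0.91/litre → $4,689.23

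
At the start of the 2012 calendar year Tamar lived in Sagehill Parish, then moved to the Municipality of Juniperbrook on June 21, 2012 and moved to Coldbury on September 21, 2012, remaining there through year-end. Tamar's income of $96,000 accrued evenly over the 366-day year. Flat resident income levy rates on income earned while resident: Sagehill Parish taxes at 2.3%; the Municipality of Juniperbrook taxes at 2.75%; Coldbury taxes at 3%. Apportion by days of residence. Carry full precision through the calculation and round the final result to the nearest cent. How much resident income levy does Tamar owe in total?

Sagehill Parish, January 1 – June 20, 2012: 172 days → $96,000 × 2.3% × 172/366 = $1,037.6393
The Municipality of Juniperbrook, June 21 – September 20, 2012: 92 days → $96,000 × 2.75% × 92/366 = $663.6066
Coldbury, September 21 – December 31, 2012: 102 days → $96,000 × 3% × 102/366 = $802.6230
Total = $2,503.8689

$2,503.87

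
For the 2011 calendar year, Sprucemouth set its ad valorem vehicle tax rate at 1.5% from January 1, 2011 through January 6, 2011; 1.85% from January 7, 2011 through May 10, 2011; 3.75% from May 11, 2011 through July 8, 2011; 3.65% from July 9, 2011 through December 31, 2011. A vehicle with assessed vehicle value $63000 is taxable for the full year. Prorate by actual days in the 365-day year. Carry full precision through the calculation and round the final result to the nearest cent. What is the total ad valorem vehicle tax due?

$1902.17

January 1 – January 6, 2011: 6 days at 1.5% → $63000 × 1.5% × 6/365 = $15.5342
January 7 – May 10, 2011: 124 days at 1.85% → $63000 × 1.85% × 124/365 = $395.9507
May 11 – July 8, 2011: 59 days at 3.75% → $63000 × 3.75% × 59/365 = $381.8836
July 9 – December 31, 2011: 176 days at 3.65% → $63000 × 3.65% × 176/365 = $1108.8000
Total = $1902.1685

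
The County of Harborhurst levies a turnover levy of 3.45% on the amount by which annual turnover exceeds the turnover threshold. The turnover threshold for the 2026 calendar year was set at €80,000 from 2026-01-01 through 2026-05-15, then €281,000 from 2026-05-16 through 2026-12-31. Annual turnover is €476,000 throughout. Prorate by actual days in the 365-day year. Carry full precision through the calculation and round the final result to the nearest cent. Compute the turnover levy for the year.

€9,292.32

2026-01-01 to 2026-05-15: 135 days, exemption €80,000 → (€476,000 − €80,000) × 3.45% × 135/365 = €5,053.0685
2026-05-16 to 2026-12-31: 230 days, exemption €281,000 → (€476,000 − €281,000) × 3.45% × 230/365 = €4,239.2466
Total = €9,292.3151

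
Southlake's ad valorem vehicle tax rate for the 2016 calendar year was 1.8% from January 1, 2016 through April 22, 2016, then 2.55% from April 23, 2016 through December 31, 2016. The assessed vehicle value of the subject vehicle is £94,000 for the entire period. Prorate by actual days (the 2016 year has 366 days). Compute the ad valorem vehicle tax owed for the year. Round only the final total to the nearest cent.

January 1 – April 22, 2016: 113 days at 1.8% → £94,000 × 1.8% × 113/366 = £522.3934
April 23 – December 31, 2016: 253 days at 2.55% → £94,000 × 2.55% × 253/366 = £1,656.9426
Total = £2,179.3361

£2,179.34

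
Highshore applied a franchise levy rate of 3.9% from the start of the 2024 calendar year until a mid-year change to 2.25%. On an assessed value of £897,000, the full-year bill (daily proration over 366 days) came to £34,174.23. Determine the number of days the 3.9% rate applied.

346 days

Let d = days at the first rate; then 366 − d days at the second rate.
£897,000 × [3.9%·d + 2.25%·(366−d)] / 366 = £34,174.23
Solving gives d = 346, so the new rate took effect on December 12, 2024.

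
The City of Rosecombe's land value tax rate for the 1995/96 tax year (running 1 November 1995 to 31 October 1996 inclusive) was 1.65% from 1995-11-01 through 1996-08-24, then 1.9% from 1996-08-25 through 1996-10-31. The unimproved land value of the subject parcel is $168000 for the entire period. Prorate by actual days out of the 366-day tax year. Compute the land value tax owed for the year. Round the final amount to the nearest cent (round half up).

1995-11-01 to 1996-08-24: 298 days at 1.65% → $168000 × 1.65% × 298/366 = $2256.9836
1996-08-25 to 1996-10-31: 68 days at 1.9% → $168000 × 1.9% × 68/366 = $593.0492
Total = $2850.0328

$2850.03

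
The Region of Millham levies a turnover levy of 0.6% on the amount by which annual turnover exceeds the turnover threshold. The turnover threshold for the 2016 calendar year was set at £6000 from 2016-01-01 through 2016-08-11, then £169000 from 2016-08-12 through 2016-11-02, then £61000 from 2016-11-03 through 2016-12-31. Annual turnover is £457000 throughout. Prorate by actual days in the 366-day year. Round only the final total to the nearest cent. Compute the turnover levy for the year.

2016-01-01 to 2016-08-11: 224 days, exemption £6000 → (£457000 − £6000) × 0.6% × 224/366 = £1656.1311
2016-08-12 to 2016-11-02: 83 days, exemption £169000 → (£457000 − £169000) × 0.6% × 83/366 = £391.8689
2016-11-03 to 2016-12-31: 59 days, exemption £61000 → (£457000 − £61000) × 0.6% × 59/366 = £383.0164
Total = £2431.0164

£2431.02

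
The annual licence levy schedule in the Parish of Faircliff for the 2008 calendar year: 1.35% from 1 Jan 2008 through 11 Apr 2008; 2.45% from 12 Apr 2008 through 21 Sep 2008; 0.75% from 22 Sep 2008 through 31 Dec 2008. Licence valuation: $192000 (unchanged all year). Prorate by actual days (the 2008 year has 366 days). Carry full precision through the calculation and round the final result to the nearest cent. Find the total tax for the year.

1 Jan – 11 Apr 2008: 102 days at 1.35% → $192000 × 1.35% × 102/366 = $722.3607
12 Apr – 21 Sep 2008: 163 days at 2.45% → $192000 × 2.45% × 163/366 = $2094.9508
22 Sep – 31 Dec 2008: 101 days at 0.75% → $192000 × 0.75% × 101/366 = $397.3770
Total = $3214.6885

$3214.69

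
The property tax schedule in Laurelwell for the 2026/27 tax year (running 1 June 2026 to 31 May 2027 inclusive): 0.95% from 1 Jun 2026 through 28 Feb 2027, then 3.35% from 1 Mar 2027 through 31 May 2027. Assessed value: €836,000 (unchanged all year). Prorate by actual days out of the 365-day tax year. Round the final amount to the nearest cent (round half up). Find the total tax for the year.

1 Jun 2026 – 28 Feb 2027: 273 days at 0.95% → €836,000 × 0.95% × 273/365 = €5,940.1808
1 Mar – 31 May 2027: 92 days at 3.35% → €836,000 × 3.35% × 92/365 = €7,059.0466
Total = €12,999.2274

€12,999.23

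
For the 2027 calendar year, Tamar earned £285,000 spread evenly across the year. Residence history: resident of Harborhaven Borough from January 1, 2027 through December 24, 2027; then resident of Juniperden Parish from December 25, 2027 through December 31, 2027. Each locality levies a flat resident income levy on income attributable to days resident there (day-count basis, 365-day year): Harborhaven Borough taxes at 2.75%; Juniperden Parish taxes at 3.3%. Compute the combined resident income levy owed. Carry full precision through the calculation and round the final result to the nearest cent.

Harborhaven Borough, January 1 – December 24, 2027: 358 days → £285,000 × 2.75% × 358/365 = £7,687.1918
Juniperden Parish, December 25 – December 31, 2027: 7 days → £285,000 × 3.3% × 7/365 = £180.3699
Total = £7,867.5616

£7,867.56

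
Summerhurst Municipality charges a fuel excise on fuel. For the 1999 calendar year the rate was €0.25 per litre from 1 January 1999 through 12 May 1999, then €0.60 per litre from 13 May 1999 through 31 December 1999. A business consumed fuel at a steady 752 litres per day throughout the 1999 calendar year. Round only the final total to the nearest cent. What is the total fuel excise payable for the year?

€129,945.60

1 January – 12 May 1999: 132 days × 752 litres/day = 99,264 litres at €0.25/litre → €24,816.00
13 May – 31 December 1999: 233 days × 752 litres/day = 175,216 litres at €0.60/litre → €105,129.60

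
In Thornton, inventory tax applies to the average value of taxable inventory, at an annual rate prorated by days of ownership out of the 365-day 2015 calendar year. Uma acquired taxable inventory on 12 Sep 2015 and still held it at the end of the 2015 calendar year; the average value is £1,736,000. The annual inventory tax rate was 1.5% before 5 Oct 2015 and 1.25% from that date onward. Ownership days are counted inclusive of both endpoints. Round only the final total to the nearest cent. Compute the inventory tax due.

12 Sep – 4 Oct 2015: 23 days at 1.5% → £1,736,000 × 1.5% × 23/365 = £1,640.8767
5 Oct – 31 Dec 2015: 88 days at 1.25% → £1,736,000 × 1.25% × 88/365 = £5,231.7808
Total = £6,872.6575

£6,872.66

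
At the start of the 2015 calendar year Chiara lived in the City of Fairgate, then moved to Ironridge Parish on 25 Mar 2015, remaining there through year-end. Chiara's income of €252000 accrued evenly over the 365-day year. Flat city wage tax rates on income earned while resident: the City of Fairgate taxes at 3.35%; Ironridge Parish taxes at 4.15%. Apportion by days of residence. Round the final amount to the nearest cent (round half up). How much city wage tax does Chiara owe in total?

€9999.57

The City of Fairgate, 1 Jan – 24 Mar 2015: 83 days → €252000 × 3.35% × 83/365 = €1919.6877
Ironridge Parish, 25 Mar – 31 Dec 2015: 282 days → €252000 × 4.15% × 282/365 = €8079.8795
Total = €9999.5671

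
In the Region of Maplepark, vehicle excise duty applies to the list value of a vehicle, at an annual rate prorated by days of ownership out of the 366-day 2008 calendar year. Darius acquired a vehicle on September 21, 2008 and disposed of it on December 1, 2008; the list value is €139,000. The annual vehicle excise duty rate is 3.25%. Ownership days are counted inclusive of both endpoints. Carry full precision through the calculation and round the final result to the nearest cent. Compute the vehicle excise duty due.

Days held (September 21 – December 1, 2008): 72 out of 366
Tax = €139,000 × 3.25% × 72/366 = €888.6885

€888.69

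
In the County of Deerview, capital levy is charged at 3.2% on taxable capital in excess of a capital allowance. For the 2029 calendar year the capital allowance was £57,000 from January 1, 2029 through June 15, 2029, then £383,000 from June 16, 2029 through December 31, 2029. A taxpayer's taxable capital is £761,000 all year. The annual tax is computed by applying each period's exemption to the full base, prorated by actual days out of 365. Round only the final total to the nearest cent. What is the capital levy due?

£16,840.42

January 1 – June 15, 2029: 166 days, exemption £57,000 → (£761,000 − £57,000) × 3.2% × 166/365 = £10,245.6110
June 16 – December 31, 2029: 199 days, exemption £383,000 → (£761,000 − £383,000) × 3.2% × 199/365 = £6,594.8055
Total = £16,840.4164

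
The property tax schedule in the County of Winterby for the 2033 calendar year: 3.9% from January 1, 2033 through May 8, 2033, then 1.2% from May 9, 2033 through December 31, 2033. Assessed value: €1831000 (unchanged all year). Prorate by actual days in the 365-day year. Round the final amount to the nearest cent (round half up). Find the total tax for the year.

€39308.81

January 1 – May 8, 2033: 128 days at 3.9% → €1831000 × 3.9% × 128/365 = €25042.0603
May 9 – December 31, 2033: 237 days at 1.2% → €1831000 × 1.2% × 237/365 = €14266.7507
Total = €39308.8110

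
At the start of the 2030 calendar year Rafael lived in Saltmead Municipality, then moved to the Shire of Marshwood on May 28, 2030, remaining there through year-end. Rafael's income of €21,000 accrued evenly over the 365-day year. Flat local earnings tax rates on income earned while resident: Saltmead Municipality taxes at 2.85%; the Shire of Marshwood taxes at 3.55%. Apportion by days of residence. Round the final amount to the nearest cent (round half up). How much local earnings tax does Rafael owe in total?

€686.30

Saltmead Municipality, January 1 – May 27, 2030: 147 days → €21,000 × 2.85% × 147/365 = €241.0397
The Shire of Marshwood, May 28 – December 31, 2030: 218 days → €21,000 × 3.55% × 218/365 = €445.2575
Total = €686.2973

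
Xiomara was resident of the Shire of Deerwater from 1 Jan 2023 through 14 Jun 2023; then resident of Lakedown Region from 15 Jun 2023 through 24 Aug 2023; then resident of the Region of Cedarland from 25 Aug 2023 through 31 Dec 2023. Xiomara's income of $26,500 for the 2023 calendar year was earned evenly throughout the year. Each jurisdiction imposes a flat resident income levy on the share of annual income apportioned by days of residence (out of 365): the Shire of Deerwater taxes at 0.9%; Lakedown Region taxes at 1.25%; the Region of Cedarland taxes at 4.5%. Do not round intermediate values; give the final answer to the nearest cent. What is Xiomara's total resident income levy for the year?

$593.71

The Shire of Deerwater, 1 Jan – 14 Jun 2023: 165 days → $26,500 × 0.9% × 165/365 = $107.8151
Lakedown Region, 15 Jun – 24 Aug 2023: 71 days → $26,500 × 1.25% × 71/365 = $64.4349
The Region of Cedarland, 25 Aug – 31 Dec 2023: 129 days → $26,500 × 4.5% × 129/365 = $421.4589
Total = $593.7089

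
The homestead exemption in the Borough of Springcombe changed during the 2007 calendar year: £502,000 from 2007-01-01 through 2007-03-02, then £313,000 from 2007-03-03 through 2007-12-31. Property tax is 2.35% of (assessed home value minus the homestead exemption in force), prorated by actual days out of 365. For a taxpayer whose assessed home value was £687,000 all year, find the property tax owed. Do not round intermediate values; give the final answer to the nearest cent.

2007-01-01 to 2007-03-02: 61 days, exemption £502,000 → (£687,000 − £502,000) × 2.35% × 61/365 = £726.5685
2007-03-03 to 2007-12-31: 304 days, exemption £313,000 → (£687,000 − £313,000) × 2.35% × 304/365 = £7,320.1534
Total = £8,046.7219

£8,046.72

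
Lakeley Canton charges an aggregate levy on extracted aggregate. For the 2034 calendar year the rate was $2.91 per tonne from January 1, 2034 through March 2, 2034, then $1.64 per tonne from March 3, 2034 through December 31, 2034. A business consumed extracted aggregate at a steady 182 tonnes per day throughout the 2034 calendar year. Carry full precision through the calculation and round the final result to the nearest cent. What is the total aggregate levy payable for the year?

January 1 – March 2, 2034: 61 days × 182 tonnes/day = 11,102 tonnes at $2.91/tonne → $32306.82
March 3 – December 31, 2034: 304 days × 182 tonnes/day = 55,328 tonnes at $1.64/tonne → $90737.92

$123044.74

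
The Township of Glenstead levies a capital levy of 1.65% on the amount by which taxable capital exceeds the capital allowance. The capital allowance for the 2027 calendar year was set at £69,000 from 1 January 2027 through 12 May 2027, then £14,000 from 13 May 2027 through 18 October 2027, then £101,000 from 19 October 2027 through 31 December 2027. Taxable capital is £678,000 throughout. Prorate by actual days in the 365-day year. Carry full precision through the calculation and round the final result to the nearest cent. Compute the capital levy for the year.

£10,336.78

1 January – 12 May 2027: 132 days, exemption £69,000 → (£678,000 − £69,000) × 1.65% × 132/365 = £3,633.9781
13 May – 18 October 2027: 159 days, exemption £14,000 → (£678,000 − £14,000) × 1.65% × 159/365 = £4,772.6137
19 October – 31 December 2027: 74 days, exemption £101,000 → (£678,000 − £101,000) × 1.65% × 74/365 = £1,930.1836
Total = £10,336.7753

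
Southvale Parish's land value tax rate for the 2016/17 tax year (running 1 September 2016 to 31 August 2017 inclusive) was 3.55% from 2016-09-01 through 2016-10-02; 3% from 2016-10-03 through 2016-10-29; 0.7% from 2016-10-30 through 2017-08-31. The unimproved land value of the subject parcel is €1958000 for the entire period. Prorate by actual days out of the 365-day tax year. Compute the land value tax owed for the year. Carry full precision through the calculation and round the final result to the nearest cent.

€21929.60

2016-09-01 to 2016-10-02: 32 days at 3.55% → €1958000 × 3.55% × 32/365 = €6093.9397
2016-10-03 to 2016-10-29: 27 days at 3% → €1958000 × 3% × 27/365 = €4345.1507
2016-10-30 to 2017-08-31: 306 days at 0.7% → €1958000 × 0.7% × 306/365 = €11490.5096
Total = €21929.6000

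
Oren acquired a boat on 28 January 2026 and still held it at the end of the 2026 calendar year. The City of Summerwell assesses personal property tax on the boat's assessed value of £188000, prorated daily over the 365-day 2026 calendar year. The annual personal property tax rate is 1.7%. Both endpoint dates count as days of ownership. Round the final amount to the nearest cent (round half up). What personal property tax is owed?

£2959.58

Days held (28 January – 31 December 2026): 338 out of 365
Tax = £188000 × 1.7% × 338/365 = £2959.5836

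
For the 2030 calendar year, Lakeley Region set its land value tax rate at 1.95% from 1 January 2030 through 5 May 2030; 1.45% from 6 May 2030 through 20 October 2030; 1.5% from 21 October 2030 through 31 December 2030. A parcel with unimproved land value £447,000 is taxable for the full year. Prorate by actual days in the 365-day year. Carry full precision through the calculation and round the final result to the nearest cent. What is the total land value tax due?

£7,291.00

1 January – 5 May 2030: 125 days at 1.95% → £447,000 × 1.95% × 125/365 = £2,985.1027
6 May – 20 October 2030: 168 days at 1.45% → £447,000 × 1.45% × 168/365 = £2,983.2658
21 October – 31 December 2030: 72 days at 1.5% → £447,000 × 1.5% × 72/365 = £1,322.6301
Total = £7,290.9986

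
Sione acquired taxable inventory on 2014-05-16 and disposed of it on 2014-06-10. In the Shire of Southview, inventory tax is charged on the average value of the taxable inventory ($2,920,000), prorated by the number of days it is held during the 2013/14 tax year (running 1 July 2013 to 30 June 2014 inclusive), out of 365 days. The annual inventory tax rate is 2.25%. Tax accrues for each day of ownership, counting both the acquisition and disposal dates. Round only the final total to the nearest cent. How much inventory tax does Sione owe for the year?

$4,680.00

Days held (2014-05-16 to 2014-06-10): 26 out of 365
Tax = $2,920,000 × 2.25% × 26/365 = $4,680.0000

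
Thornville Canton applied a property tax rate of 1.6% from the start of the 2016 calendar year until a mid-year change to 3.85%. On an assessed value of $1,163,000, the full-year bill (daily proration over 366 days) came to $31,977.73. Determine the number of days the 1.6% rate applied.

Let d = days at the first rate; then 366 − d days at the second rate.
$1,163,000 × [1.6%·d + 3.85%·(366−d)] / 366 = $31,977.73
Solving gives d = 179, so the new rate took effect on 28 June 2016.

179 days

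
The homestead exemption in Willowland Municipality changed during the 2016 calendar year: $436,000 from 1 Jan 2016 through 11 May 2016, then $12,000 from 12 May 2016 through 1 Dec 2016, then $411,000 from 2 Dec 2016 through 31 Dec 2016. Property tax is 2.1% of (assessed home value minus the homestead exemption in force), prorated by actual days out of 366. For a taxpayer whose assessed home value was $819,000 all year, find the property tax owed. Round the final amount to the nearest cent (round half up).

1 Jan – 11 May 2016: 132 days, exemption $436,000 → ($819,000 − $436,000) × 2.1% × 132/366 = $2,900.7541
12 May – 1 Dec 2016: 204 days, exemption $12,000 → ($819,000 − $12,000) × 2.1% × 204/366 = $9,445.8689
2 Dec – 31 Dec 2016: 30 days, exemption $411,000 → ($819,000 − $411,000) × 2.1% × 30/366 = $702.2951
Total = $13,048.9180

$13,048.92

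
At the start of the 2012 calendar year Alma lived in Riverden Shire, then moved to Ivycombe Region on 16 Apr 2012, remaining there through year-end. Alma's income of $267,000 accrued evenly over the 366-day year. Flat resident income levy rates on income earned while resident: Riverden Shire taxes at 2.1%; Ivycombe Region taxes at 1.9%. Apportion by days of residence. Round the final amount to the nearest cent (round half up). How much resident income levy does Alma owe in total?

$5,227.66

Riverden Shire, 1 Jan – 15 Apr 2012: 106 days → $267,000 × 2.1% × 106/366 = $1,623.8852
Ivycombe Region, 16 Apr – 31 Dec 2012: 260 days → $267,000 × 1.9% × 260/366 = $3,603.7705
Total = $5,227.6557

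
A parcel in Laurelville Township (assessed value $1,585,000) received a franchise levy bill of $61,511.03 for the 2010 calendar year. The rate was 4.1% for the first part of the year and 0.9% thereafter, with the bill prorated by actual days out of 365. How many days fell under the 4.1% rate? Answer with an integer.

340 days

Let d = days at the first rate; then 365 − d days at the second rate.
$1,585,000 × [4.1%·d + 0.9%·(365−d)] / 365 = $61,511.03
Solving gives d = 340, so the new rate took effect on December 7, 2010.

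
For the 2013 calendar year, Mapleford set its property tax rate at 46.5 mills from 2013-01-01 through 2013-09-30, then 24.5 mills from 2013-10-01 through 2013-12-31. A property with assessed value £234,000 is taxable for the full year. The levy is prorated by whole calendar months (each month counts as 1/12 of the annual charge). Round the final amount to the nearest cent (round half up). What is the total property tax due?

£9,594.00

2013-01-01 to 2013-09-30: 9 months at 46.5 mills → £234,000 × 4.65% × 9/12 = £8,160.7500
2013-10-01 to 2013-12-31: 3 months at 24.5 mills → £234,000 × 2.45% × 3/12 = £1,433.2500
Total = £9,594.0000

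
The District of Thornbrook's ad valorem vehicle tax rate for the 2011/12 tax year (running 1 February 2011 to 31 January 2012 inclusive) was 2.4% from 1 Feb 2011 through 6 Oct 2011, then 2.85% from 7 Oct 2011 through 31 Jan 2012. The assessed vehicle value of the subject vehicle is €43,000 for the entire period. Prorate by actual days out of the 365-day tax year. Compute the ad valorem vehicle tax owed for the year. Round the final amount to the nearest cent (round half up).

1 Feb – 6 Oct 2011: 248 days at 2.4% → €43,000 × 2.4% × 248/365 = €701.1945
7 Oct 2011 – 31 Jan 2012: 117 days at 2.85% → €43,000 × 2.85% × 117/365 = €392.8315
Total = €1,094.0260

€1,094.03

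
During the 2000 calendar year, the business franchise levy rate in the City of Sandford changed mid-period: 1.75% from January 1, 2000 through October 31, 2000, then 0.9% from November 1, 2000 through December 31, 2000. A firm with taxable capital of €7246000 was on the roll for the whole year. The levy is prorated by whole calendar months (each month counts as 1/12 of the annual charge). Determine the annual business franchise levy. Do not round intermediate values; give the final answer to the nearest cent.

€116539.83

January 1 – October 31, 2000: 10 months at 1.75% → €7246000 × 1.75% × 10/12 = €105670.8333
November 1 – December 31, 2000: 2 months at 0.9% → €7246000 × 0.9% × 2/12 = €10869.0000
Total = €116539.8333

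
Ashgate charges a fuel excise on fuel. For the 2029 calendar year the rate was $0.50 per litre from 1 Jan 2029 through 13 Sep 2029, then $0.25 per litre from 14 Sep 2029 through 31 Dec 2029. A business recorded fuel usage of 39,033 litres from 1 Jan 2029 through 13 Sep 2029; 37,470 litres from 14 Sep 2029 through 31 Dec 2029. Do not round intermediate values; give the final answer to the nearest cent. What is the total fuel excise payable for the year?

$28884.00

1 Jan – 13 Sep 2029: 39,033 litres at $0.50/litre → $19516.50
14 Sep – 31 Dec 2029: 37,470 litres at $0.25/litre → $9367.50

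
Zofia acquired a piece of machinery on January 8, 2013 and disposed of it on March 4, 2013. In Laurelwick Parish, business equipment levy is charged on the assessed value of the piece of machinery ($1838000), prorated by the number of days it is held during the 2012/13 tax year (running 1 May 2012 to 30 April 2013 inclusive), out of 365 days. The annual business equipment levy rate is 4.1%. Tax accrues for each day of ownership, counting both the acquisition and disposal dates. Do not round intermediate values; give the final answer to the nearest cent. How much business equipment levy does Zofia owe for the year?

Days held (January 8 – March 4, 2013): 56 out of 365
Tax = $1838000 × 4.1% × 56/365 = $11561.7753

$11561.78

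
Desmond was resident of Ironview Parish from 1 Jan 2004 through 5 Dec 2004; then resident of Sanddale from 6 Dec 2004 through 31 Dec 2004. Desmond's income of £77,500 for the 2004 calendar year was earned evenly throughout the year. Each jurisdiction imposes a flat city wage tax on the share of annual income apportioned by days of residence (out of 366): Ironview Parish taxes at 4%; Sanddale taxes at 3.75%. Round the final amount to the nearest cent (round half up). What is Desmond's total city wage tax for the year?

£3,086.24

Ironview Parish, 1 Jan – 5 Dec 2004: 340 days → £77,500 × 4% × 340/366 = £2,879.7814
Sanddale, 6 Dec – 31 Dec 2004: 26 days → £77,500 × 3.75% × 26/366 = £206.4549
Total = £3,086.2363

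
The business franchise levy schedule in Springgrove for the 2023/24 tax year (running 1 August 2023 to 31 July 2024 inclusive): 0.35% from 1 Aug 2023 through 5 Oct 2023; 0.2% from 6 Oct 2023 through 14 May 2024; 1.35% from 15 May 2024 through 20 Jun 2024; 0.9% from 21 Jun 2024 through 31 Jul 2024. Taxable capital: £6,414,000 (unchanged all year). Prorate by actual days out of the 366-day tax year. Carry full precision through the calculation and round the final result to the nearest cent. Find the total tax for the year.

£27,049.20

1 Aug – 5 Oct 2023: 66 days at 0.35% → £6,414,000 × 0.35% × 66/366 = £4,048.1803
6 Oct 2023 – 14 May 2024: 222 days at 0.2% → £6,414,000 × 0.2% × 222/366 = £7,780.9180
15 May – 20 Jun 2024: 37 days at 1.35% → £6,414,000 × 1.35% × 37/366 = £8,753.5328
21 Jun – 31 Jul 2024: 41 days at 0.9% → £6,414,000 × 0.9% × 41/366 = £6,466.5738
Total = £27,049.2049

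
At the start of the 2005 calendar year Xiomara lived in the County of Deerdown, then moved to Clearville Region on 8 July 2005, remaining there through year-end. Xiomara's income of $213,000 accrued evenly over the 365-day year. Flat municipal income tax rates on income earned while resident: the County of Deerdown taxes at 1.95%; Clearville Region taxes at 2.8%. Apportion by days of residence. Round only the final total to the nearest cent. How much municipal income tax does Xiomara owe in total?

The County of Deerdown, 1 January – 7 July 2005: 188 days → $213,000 × 1.95% × 188/365 = $2,139.3370
Clearville Region, 8 July – 31 December 2005: 177 days → $213,000 × 2.8% × 177/365 = $2,892.1315
Total = $5,031.4685

$5,031.47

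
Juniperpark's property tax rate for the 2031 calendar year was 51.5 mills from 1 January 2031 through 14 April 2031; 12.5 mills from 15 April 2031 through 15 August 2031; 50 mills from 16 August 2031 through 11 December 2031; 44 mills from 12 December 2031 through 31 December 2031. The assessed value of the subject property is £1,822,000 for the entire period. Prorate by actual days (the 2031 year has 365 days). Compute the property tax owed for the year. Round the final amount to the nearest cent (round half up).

£68,255.12

1 January – 14 April 2031: 104 days at 51.5 mills → £1,822,000 × 5.15% × 104/365 = £26,735.9781
15 April – 15 August 2031: 123 days at 12.5 mills → £1,822,000 × 1.25% × 123/365 = £7,674.8630
16 August – 11 December 2031: 118 days at 50 mills → £1,822,000 × 5% × 118/365 = £29,451.5068
12 December – 31 December 2031: 20 days at 44 mills → £1,822,000 × 4.4% × 20/365 = £4,392.7671
Total = £68,255.1151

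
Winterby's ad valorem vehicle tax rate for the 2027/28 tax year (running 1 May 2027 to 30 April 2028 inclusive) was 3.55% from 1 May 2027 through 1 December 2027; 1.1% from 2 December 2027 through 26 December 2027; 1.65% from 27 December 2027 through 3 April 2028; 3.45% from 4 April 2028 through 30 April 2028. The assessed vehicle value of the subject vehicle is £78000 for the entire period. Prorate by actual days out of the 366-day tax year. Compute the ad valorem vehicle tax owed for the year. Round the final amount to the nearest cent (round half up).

£2231.84

1 May – 1 December 2027: 215 days at 3.55% → £78000 × 3.55% × 215/366 = £1626.5984
2 December – 26 December 2027: 25 days at 1.1% → £78000 × 1.1% × 25/366 = £58.6066
27 December 2027 – 3 April 2028: 99 days at 1.65% → £78000 × 1.65% × 99/366 = £348.1230
4 April – 30 April 2028: 27 days at 3.45% → £78000 × 3.45% × 27/366 = £198.5164
Total = £2231.8443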